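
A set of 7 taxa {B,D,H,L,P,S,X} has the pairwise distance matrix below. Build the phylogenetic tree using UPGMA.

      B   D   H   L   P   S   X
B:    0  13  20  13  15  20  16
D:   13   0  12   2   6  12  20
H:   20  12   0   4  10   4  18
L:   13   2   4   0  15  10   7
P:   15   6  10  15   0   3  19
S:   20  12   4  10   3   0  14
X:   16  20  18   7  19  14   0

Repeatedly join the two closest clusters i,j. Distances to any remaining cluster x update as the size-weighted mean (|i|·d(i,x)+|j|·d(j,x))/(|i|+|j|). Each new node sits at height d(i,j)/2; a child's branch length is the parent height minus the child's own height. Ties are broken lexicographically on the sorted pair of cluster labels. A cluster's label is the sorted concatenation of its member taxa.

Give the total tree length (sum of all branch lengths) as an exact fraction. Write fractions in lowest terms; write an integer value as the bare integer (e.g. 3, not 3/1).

2093/60

1. join D+L (d=2) ⇒ DL; edges |D|=1, |L|=1
  updated: d(B,DL)=13, d(DL,H)=8, d(DL,P)=21/2, d(DL,S)=11, d(DL,X)=27/2
2. join P+S (d=3) ⇒ PS; edges |P|=3/2, |S|=3/2
  updated: d(B,PS)=35/2, d(DL,PS)=43/4, d(H,PS)=7, d(PS,X)=33/2
3. join H+PS (d=7) ⇒ HPS; edges |H|=7/2, |PS|=2
  updated: d(B,HPS)=55/3, d(DL,HPS)=59/6, d(HPS,X)=17
4. join DL+HPS (d=59/6) ⇒ DHLPS; edges |DL|=47/12, |HPS|=17/12
  updated: d(B,DHLPS)=81/5, d(DHLPS,X)=78/5
5. join DHLPS+X (d=78/5) ⇒ DHLPSX; edges |DHLPS|=173/60, |X|=39/5
  updated: d(B,DHLPSX)=97/6
6. join B+DHLPSX (d=97/6) ⇒ BDHLPSX; edges |B|=97/12, |DHLPSX|=17/60
final tree: (B:97/12,(((D:1,L:1):47/12,(H:7/2,(P:3/2,S:3/2):2):17/12):173/60,X:39/5):17/60)
total length: 2093/60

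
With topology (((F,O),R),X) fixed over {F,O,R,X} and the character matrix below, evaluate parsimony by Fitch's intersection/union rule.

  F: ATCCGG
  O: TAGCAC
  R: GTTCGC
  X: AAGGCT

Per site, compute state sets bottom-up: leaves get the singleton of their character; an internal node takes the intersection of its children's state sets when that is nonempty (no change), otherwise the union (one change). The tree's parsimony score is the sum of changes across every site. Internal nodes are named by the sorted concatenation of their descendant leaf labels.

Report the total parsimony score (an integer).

11

FO@0: {A} ∪ {T} = {A,T} (union, +1)
FOR@0: {A,T} ∪ {G} = {A,G,T} (union, +1)
FORX@0: {A,G,T} ∩ {A} = {A} (intersection, +0)
FO@1: {T} ∪ {A} = {A,T} (union, +1)
FOR@1: {A,T} ∩ {T} = {T} (intersection, +0)
FORX@1: {T} ∪ {A} = {A,T} (union, +1)
FO@2: {C} ∪ {G} = {C,G} (union, +1)
FOR@2: {C,G} ∪ {T} = {C,G,T} (union, +1)
FORX@2: {C,G,T} ∩ {G} = {G} (intersection, +0)
FO@3: {C} ∩ {C} = {C} (intersection, +0)
FOR@3: {C} ∩ {C} = {C} (intersection, +0)
FORX@3: {C} ∪ {G} = {C,G} (union, +1)
FO@4: {G} ∪ {A} = {A,G} (union, +1)
FOR@4: {A,G} ∩ {G} = {G} (intersection, +0)
FORX@4: {G} ∪ {C} = {C,G} (union, +1)
FO@5: {G} ∪ {C} = {C,G} (union, +1)
FOR@5: {C,G} ∩ {C} = {C} (intersection, +0)
FORX@5: {C} ∪ {T} = {C,T} (union, +1)
per-site changes: [2, 2, 2, 1, 2, 2]; total = 11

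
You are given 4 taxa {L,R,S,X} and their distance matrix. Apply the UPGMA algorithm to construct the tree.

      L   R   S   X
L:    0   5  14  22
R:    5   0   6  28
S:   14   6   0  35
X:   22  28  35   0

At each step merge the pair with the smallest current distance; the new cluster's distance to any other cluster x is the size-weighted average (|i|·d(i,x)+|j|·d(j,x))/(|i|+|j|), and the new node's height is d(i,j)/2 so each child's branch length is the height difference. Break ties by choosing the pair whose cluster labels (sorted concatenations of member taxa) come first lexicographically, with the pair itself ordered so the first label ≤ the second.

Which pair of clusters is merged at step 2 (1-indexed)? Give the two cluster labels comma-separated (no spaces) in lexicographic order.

LR,S

step 1: merge (L,R) at d=5; branch lengths L→5/2, R→5/2; new cluster LR
  updated: d(LR,S)=10, d(LR,X)=25
step 2: merge (LR,S) at d=10; branch lengths LR→5/2, S→5; new cluster LRS
  updated: d(LRS,X)=85/3
step 3: merge (LRS,X) at d=85/3; branch lengths LRS→55/6, X→85/6; new cluster LRSX
final tree: (((L:5/2,R:5/2):5/2,S:5):55/6,X:85/6)
total length: 215/6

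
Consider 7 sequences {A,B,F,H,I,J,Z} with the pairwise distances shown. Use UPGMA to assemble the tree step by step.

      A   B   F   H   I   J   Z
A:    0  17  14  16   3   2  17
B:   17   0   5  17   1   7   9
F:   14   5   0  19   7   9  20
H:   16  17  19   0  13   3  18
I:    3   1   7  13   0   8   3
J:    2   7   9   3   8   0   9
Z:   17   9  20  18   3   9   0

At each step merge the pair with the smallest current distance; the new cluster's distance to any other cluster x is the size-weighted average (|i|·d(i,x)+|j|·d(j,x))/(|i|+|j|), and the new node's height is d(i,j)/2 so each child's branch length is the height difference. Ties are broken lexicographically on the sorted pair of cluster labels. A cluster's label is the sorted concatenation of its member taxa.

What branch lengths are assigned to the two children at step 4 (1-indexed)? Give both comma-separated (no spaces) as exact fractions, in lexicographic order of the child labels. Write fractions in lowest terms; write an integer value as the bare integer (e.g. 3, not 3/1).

step 1: merge (B,I) at d=1; branch lengths B→1/2, I→1/2; new cluster BI
  updated: d(A,BI)=10, d(BI,F)=6, d(BI,H)=15, d(BI,J)=15/2, d(BI,Z)=6
step 2: merge (A,J) at d=2; branch lengths A→1, J→1; new cluster AJ
  updated: d(AJ,BI)=35/4, d(AJ,F)=23/2, d(AJ,H)=19/2, d(AJ,Z)=13
step 3: merge (BI,F) at d=6; branch lengths BI→5/2, F→3; new cluster BFI
  updated: d(AJ,BFI)=29/3, d(BFI,H)=49/3, d(BFI,Z)=32/3
step 4: merge (AJ,H) at d=19/2; branch lengths AJ→15/4, H→19/4; new cluster AHJ
  updated: d(AHJ,BFI)=107/9, d(AHJ,Z)=44/3
step 5: merge (BFI,Z) at d=32/3; branch lengths BFI→7/3, Z→16/3; new cluster BFIZ
  updated: d(AHJ,BFIZ)=151/12
step 6: merge (AHJ,BFIZ) at d=151/12; branch lengths AHJ→37/24, BFIZ→23/24; new cluster ABFHIJZ
final tree: (((A:1,J:1):15/4,H:19/4):37/24,(((B:1/2,I:1/2):5/2,F:3):7/3,Z:16/3):23/24)
total length: 163/6

15/4,19/4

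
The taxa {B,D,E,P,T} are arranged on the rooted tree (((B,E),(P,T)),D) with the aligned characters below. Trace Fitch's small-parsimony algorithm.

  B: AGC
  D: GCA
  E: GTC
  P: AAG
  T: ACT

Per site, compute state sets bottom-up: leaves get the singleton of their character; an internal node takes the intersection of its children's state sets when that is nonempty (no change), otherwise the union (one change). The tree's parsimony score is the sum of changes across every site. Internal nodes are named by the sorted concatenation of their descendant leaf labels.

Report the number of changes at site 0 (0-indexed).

BE@0: {A} ∪ {G} = {A,G} (union, +1)
PT@0: {A} ∩ {A} = {A} (intersection, +0)
BEPT@0: {A,G} ∩ {A} = {A} (intersection, +0)
BDEPT@0: {A} ∪ {G} = {A,G} (union, +1)
BE@1: {G} ∪ {T} = {G,T} (union, +1)
PT@1: {A} ∪ {C} = {A,C} (union, +1)
BEPT@1: {G,T} ∪ {A,C} = {A,C,G,T} (union, +1)
BDEPT@1: {A,C,G,T} ∩ {C} = {C} (intersection, +0)
BE@2: {C} ∩ {C} = {C} (intersection, +0)
PT@2: {G} ∪ {T} = {G,T} (union, +1)
BEPT@2: {C} ∪ {G,T} = {C,G,T} (union, +1)
BDEPT@2: {C,G,T} ∪ {A} = {A,C,G,T} (union, +1)
per-site changes: [2, 3, 3]; total = 8

2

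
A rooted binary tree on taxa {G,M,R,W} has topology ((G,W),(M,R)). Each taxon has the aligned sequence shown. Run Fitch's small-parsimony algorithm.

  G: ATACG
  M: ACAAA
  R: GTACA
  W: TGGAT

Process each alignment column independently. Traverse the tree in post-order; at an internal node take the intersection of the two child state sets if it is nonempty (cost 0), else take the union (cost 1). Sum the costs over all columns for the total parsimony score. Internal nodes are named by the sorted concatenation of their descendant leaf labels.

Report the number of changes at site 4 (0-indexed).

2

GW@0: {A} ∪ {T} = {A,T} (union, +1)
MR@0: {A} ∪ {G} = {A,G} (union, +1)
GMRW@0: {A,T} ∩ {A,G} = {A} (intersection, +0)
GW@1: {T} ∪ {G} = {G,T} (union, +1)
MR@1: {C} ∪ {T} = {C,T} (union, +1)
GMRW@1: {G,T} ∩ {C,T} = {T} (intersection, +0)
GW@2: {A} ∪ {G} = {A,G} (union, +1)
MR@2: {A} ∩ {A} = {A} (intersection, +0)
GMRW@2: {A,G} ∩ {A} = {A} (intersection, +0)
GW@3: {C} ∪ {A} = {A,C} (union, +1)
MR@3: {A} ∪ {C} = {A,C} (union, +1)
GMRW@3: {A,C} ∩ {A,C} = {A,C} (intersection, +0)
GW@4: {G} ∪ {T} = {G,T} (union, +1)
MR@4: {A} ∩ {A} = {A} (intersection, +0)
GMRW@4: {G,T} ∪ {A} = {A,G,T} (union, +1)
per-site changes: [2, 2, 1, 2, 2]; total = 9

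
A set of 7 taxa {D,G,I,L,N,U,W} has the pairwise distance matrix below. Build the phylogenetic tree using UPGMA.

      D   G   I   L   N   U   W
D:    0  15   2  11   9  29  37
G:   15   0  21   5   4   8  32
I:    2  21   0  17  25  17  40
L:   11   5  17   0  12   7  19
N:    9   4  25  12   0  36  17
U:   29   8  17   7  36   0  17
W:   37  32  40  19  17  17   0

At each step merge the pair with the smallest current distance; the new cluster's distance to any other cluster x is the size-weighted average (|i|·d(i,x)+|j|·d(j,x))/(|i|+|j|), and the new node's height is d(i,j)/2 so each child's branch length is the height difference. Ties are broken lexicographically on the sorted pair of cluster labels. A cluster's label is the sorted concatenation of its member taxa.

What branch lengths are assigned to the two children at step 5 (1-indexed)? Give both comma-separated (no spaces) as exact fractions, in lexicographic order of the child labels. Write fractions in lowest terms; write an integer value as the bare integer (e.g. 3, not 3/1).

step 1: merge (D,I) at d=2; branch lengths D→1, I→1; new cluster DI
  updated: d(DI,G)=18, d(DI,L)=14, d(DI,N)=17, d(DI,U)=23, d(DI,W)=77/2
step 2: merge (G,N) at d=4; branch lengths G→2, N→2; new cluster GN
  updated: d(DI,GN)=35/2, d(GN,L)=17/2, d(GN,U)=22, d(GN,W)=49/2
step 3: merge (L,U) at d=7; branch lengths L→7/2, U→7/2; new cluster LU
  updated: d(DI,LU)=37/2, d(GN,LU)=61/4, d(LU,W)=18
step 4: merge (GN,LU) at d=61/4; branch lengths GN→45/8, LU→33/8; new cluster GLNU
  updated: d(DI,GLNU)=18, d(GLNU,W)=85/4
step 5: merge (DI,GLNU) at d=18; branch lengths DI→8, GLNU→11/8; new cluster DGILNU
  updated: d(DGILNU,W)=27
step 6: merge (DGILNU,W) at d=27; branch lengths DGILNU→9/2, W→27/2; new cluster DGILNUW
final tree: (((D:1,I:1):8,((G:2,N:2):45/8,(L:7/2,U:7/2):33/8):11/8):9/2,W:27/2)
total length: 401/8

8,11/8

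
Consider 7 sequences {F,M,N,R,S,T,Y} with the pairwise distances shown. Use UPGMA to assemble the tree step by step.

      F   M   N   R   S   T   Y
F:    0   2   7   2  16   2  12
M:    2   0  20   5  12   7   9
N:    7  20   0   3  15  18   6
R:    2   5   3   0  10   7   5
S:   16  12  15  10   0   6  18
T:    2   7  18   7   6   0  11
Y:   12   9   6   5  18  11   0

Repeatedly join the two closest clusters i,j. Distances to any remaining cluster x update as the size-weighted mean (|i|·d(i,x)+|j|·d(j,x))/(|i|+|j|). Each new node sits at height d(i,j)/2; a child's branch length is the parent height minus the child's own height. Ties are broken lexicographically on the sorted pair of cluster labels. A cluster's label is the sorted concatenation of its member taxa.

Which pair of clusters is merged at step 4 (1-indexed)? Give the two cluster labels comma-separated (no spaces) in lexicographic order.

NR,Y

step 1: merge (F,M) at d=2; branch lengths F→1, M→1; new cluster FM
  updated: d(FM,N)=27/2, d(FM,R)=7/2, d(FM,S)=14, d(FM,T)=9/2, d(FM,Y)=21/2
step 2: merge (N,R) at d=3; branch lengths N→3/2, R→3/2; new cluster NR
  updated: d(FM,NR)=17/2, d(NR,S)=25/2, d(NR,T)=25/2, d(NR,Y)=11/2
step 3: merge (FM,T) at d=9/2; branch lengths FM→5/4, T→9/4; new cluster FMT
  updated: d(FMT,NR)=59/6, d(FMT,S)=34/3, d(FMT,Y)=32/3
step 4: merge (NR,Y) at d=11/2; branch lengths NR→5/4, Y→11/4; new cluster NRY
  updated: d(FMT,NRY)=91/9, d(NRY,S)=43/3
step 5: merge (FMT,NRY) at d=91/9; branch lengths FMT→101/36, NRY→83/36; new cluster FMNRTY
  updated: d(FMNRTY,S)=77/6
step 6: merge (FMNRTY,S) at d=77/6; branch lengths FMNRTY→49/36, S→77/12; new cluster FMNRSTY
final tree: ((((F:1,M:1):5/4,T:9/4):101/36,((N:3/2,R:3/2):5/4,Y:11/4):83/36):49/36,S:77/12)
total length: 457/18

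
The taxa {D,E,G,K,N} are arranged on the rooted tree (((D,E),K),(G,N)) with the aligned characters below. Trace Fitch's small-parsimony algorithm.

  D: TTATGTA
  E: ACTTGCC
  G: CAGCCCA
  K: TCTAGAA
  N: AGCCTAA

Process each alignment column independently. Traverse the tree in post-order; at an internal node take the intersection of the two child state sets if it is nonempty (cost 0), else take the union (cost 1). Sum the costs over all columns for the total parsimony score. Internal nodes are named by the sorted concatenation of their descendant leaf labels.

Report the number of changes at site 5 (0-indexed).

site 0, node DE: D={T} ∪ E={A} → {A,T} (+1)
site 0, node DEK: DE={A,T} ∩ K={T} → {T} (+0)
site 0, node GN: G={C} ∪ N={A} → {A,C} (+1)
site 0, node DEGKN: DEK={T} ∪ GN={A,C} → {A,C,T} (+1)
site 1, node DE: D={T} ∪ E={C} → {C,T} (+1)
site 1, node DEK: DE={C,T} ∩ K={C} → {C} (+0)
site 1, node GN: G={A} ∪ N={G} → {A,G} (+1)
site 1, node DEGKN: DEK={C} ∪ GN={A,G} → {A,C,G} (+1)
site 2, node DE: D={A} ∪ E={T} → {A,T} (+1)
site 2, node DEK: DE={A,T} ∩ K={T} → {T} (+0)
site 2, node GN: G={G} ∪ N={C} → {C,G} (+1)
site 2, node DEGKN: DEK={T} ∪ GN={C,G} → {C,G,T} (+1)
site 3, node DE: D={T} ∩ E={T} → {T} (+0)
site 3, node DEK: DE={T} ∪ K={A} → {A,T} (+1)
site 3, node GN: G={C} ∩ N={C} → {C} (+0)
site 3, node DEGKN: DEK={A,T} ∪ GN={C} → {A,C,T} (+1)
site 4, node DE: D={G} ∩ E={G} → {G} (+0)
site 4, node DEK: DE={G} ∩ K={G} → {G} (+0)
site 4, node GN: G={C} ∪ N={T} → {C,T} (+1)
site 4, node DEGKN: DEK={G} ∪ GN={C,T} → {C,G,T} (+1)
site 5, node DE: D={T} ∪ E={C} → {C,T} (+1)
site 5, node DEK: DE={C,T} ∪ K={A} → {A,C,T} (+1)
site 5, node GN: G={C} ∪ N={A} → {A,C} (+1)
site 5, node DEGKN: DEK={A,C,T} ∩ GN={A,C} → {A,C} (+0)
site 6, node DE: D={A} ∪ E={C} → {A,C} (+1)
site 6, node DEK: DE={A,C} ∩ K={A} → {A} (+0)
site 6, node GN: G={A} ∩ N={A} → {A} (+0)
site 6, node DEGKN: DEK={A} ∩ GN={A} → {A} (+0)
per-site changes: [3, 3, 3, 2, 2, 3, 1]; total = 17

3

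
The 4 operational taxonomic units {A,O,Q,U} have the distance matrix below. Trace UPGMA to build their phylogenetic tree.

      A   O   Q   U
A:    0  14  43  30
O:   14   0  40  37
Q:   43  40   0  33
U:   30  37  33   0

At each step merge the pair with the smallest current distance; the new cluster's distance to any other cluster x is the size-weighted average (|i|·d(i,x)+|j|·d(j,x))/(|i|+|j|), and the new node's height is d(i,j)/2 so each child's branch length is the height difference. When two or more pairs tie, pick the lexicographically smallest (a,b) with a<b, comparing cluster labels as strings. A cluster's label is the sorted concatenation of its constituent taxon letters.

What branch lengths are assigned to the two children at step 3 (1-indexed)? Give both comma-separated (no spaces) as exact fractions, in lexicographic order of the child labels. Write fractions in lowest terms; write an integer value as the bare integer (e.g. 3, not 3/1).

iteration 1: select A,O (d=14); attach at lengths (7, 7); label the merged cluster AO
  updated: d(AO,Q)=83/2, d(AO,U)=67/2
iteration 2: select Q,U (d=33); attach at lengths (33/2, 33/2); label the merged cluster QU
  updated: d(AO,QU)=75/2
iteration 3: select AO,QU (d=75/2); attach at lengths (47/4, 9/4); label the merged cluster AOQU
final tree: ((A:7,O:7):47/4,(Q:33/2,U:33/2):9/4)
total length: 61

47/4,9/4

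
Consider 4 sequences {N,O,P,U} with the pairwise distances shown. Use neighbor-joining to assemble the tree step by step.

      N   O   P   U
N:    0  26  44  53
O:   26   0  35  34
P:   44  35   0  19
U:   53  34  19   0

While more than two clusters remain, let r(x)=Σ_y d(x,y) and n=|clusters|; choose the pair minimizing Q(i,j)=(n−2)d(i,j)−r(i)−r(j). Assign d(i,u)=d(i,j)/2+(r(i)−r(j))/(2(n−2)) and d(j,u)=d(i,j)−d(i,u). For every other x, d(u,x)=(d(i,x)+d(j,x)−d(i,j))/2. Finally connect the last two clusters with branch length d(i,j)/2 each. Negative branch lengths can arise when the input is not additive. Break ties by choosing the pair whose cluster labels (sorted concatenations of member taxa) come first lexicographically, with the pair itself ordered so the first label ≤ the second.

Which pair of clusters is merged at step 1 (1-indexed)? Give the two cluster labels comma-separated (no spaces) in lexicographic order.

1. join N+O (d=26, Q=-166) ⇒ NO; edges |N|=20, |O|=6
  updated: d(NO,P)=53/2, d(NO,U)=61/2
2. join NO+P (d=53/2, Q=-76) ⇒ NOP; edges |NO|=19, |P|=15/2
  updated: d(NOP,U)=23/2
3. join NOP+U (d=23/2) ⇒ NOPU; edges |NOP|=23/4, |U|=23/4
final tree: (((N:20,O:6):19,P:15/2):23/4,U:23/4)
total length: 64

N,O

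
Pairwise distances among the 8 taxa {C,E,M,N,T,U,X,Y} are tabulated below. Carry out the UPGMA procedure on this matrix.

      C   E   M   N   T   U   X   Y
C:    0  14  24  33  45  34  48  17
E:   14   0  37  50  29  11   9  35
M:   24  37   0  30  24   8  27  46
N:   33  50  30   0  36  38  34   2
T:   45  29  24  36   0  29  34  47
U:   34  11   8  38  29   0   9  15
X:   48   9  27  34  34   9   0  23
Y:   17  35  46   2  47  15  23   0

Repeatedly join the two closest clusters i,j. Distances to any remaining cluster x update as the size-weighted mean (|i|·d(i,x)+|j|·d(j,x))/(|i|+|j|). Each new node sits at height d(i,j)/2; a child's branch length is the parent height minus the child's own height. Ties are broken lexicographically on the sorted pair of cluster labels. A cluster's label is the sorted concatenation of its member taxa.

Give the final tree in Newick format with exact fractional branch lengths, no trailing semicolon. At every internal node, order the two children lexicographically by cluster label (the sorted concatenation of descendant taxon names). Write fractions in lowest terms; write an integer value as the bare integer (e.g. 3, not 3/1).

((C:25/2,(N:1,Y:1):23/2):24/5,(((E:9/2,X:9/2):6,(M:4,U:4):13/2):4,T:29/2):14/5)

1. join N+Y (d=2) ⇒ NY; edges |N|=1, |Y|=1
  updated: d(C,NY)=25, d(E,NY)=85/2, d(M,NY)=38, d(NY,T)=83/2, d(NY,U)=53/2, d(NY,X)=57/2
2. join M+U (d=8) ⇒ MU; edges |M|=4, |U|=4
  updated: d(C,MU)=29, d(E,MU)=24, d(MU,NY)=129/4, d(MU,T)=53/2, d(MU,X)=18
3. join E+X (d=9) ⇒ EX; edges |E|=9/2, |X|=9/2
  updated: d(C,EX)=31, d(EX,MU)=21, d(EX,NY)=71/2, d(EX,T)=63/2
4. join EX+MU (d=21) ⇒ EMUX; edges |EX|=6, |MU|=13/2
  updated: d(C,EMUX)=30, d(EMUX,NY)=271/8, d(EMUX,T)=29
5. join C+NY (d=25) ⇒ CNY; edges |C|=25/2, |NY|=23/2
  updated: d(CNY,EMUX)=391/12, d(CNY,T)=128/3
6. join EMUX+T (d=29) ⇒ EMTUX; edges |EMUX|=4, |T|=29/2
  updated: d(CNY,EMTUX)=173/5
7. join CNY+EMTUX (d=173/5) ⇒ CEMNTUXY; edges |CNY|=24/5, |EMTUX|=14/5
final tree: ((C:25/2,(N:1,Y:1):23/2):24/5,(((E:9/2,X:9/2):6,(M:4,U:4):13/2):4,T:29/2):14/5)
total length: 408/5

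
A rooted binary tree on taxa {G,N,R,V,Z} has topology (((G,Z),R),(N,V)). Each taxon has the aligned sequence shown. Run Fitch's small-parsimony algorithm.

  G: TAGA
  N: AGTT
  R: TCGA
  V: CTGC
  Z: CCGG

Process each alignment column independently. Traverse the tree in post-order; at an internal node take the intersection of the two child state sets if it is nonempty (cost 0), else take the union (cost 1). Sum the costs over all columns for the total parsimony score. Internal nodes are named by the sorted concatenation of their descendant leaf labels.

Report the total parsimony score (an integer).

GZ@0: {T} ∪ {C} = {C,T} (union, +1)
GRZ@0: {C,T} ∩ {T} = {T} (intersection, +0)
NV@0: {A} ∪ {C} = {A,C} (union, +1)
GNRVZ@0: {T} ∪ {A,C} = {A,C,T} (union, +1)
GZ@1: {A} ∪ {C} = {A,C} (union, +1)
GRZ@1: {A,C} ∩ {C} = {C} (intersection, +0)
NV@1: {G} ∪ {T} = {G,T} (union, +1)
GNRVZ@1: {C} ∪ {G,T} = {C,G,T} (union, +1)
GZ@2: {G} ∩ {G} = {G} (intersection, +0)
GRZ@2: {G} ∩ {G} = {G} (intersection, +0)
NV@2: {T} ∪ {G} = {G,T} (union, +1)
GNRVZ@2: {G} ∩ {G,T} = {G} (intersection, +0)
GZ@3: {A} ∪ {G} = {A,G} (union, +1)
GRZ@3: {A,G} ∩ {A} = {A} (intersection, +0)
NV@3: {T} ∪ {C} = {C,T} (union, +1)
GNRVZ@3: {A} ∪ {C,T} = {A,C,T} (union, +1)
per-site changes: [3, 3, 1, 3]; total = 10

10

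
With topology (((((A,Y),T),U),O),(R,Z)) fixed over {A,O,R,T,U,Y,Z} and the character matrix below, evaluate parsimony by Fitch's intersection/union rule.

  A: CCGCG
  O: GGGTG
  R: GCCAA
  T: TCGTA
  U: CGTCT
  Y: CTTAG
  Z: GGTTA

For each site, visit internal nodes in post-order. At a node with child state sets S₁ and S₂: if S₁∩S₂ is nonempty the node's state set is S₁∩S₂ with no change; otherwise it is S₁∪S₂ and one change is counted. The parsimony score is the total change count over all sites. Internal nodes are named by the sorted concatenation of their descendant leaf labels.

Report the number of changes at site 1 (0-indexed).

site 0, node AY: A={C} ∩ Y={C} → {C} (+0)
site 0, node ATY: AY={C} ∪ T={T} → {C,T} (+1)
site 0, node ATUY: ATY={C,T} ∩ U={C} → {C} (+0)
site 0, node AOTUY: ATUY={C} ∪ O={G} → {C,G} (+1)
site 0, node RZ: R={G} ∩ Z={G} → {G} (+0)
site 0, node AORTUYZ: AOTUY={C,G} ∩ RZ={G} → {G} (+0)
site 1, node AY: A={C} ∪ Y={T} → {C,T} (+1)
site 1, node ATY: AY={C,T} ∩ T={C} → {C} (+0)
site 1, node ATUY: ATY={C} ∪ U={G} → {C,G} (+1)
site 1, node AOTUY: ATUY={C,G} ∩ O={G} → {G} (+0)
site 1, node RZ: R={C} ∪ Z={G} → {C,G} (+1)
site 1, node AORTUYZ: AOTUY={G} ∩ RZ={C,G} → {G} (+0)
site 2, node AY: A={G} ∪ Y={T} → {G,T} (+1)
site 2, node ATY: AY={G,T} ∩ T={G} → {G} (+0)
site 2, node ATUY: ATY={G} ∪ U={T} → {G,T} (+1)
site 2, node AOTUY: ATUY={G,T} ∩ O={G} → {G} (+0)
site 2, node RZ: R={C} ∪ Z={T} → {C,T} (+1)
site 2, node AORTUYZ: AOTUY={G} ∪ RZ={C,T} → {C,G,T} (+1)
site 3, node AY: A={C} ∪ Y={A} → {A,C} (+1)
site 3, node ATY: AY={A,C} ∪ T={T} → {A,C,T} (+1)
site 3, node ATUY: ATY={A,C,T} ∩ U={C} → {C} (+0)
site 3, node AOTUY: ATUY={C} ∪ O={T} → {C,T} (+1)
site 3, node RZ: R={A} ∪ Z={T} → {A,T} (+1)
site 3, node AORTUYZ: AOTUY={C,T} ∩ RZ={A,T} → {T} (+0)
site 4, node AY: A={G} ∩ Y={G} → {G} (+0)
site 4, node ATY: AY={G} ∪ T={A} → {A,G} (+1)
site 4, node ATUY: ATY={A,G} ∪ U={T} → {A,G,T} (+1)
site 4, node AOTUY: ATUY={A,G,T} ∩ O={G} → {G} (+0)
site 4, node RZ: R={A} ∩ Z={A} → {A} (+0)
site 4, node AORTUYZ: AOTUY={G} ∪ RZ={A} → {A,G} (+1)
per-site changes: [2, 3, 4, 4, 3]; total = 16

3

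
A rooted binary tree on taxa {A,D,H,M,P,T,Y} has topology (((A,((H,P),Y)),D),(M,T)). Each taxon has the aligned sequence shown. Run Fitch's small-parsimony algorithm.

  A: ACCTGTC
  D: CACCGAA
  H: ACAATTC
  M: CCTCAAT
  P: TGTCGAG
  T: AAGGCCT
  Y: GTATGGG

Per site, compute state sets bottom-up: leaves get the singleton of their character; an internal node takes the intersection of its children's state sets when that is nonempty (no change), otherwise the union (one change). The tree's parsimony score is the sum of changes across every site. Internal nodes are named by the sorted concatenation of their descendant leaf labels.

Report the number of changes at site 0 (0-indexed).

4

HP@0: {A} ∪ {T} = {A,T} (union, +1)
HPY@0: {A,T} ∪ {G} = {A,G,T} (union, +1)
AHPY@0: {A} ∩ {A,G,T} = {A} (intersection, +0)
ADHPY@0: {A} ∪ {C} = {A,C} (union, +1)
MT@0: {C} ∪ {A} = {A,C} (union, +1)
ADHMPTY@0: {A,C} ∩ {A,C} = {A,C} (intersection, +0)
HP@1: {C} ∪ {G} = {C,G} (union, +1)
HPY@1: {C,G} ∪ {T} = {C,G,T} (union, +1)
AHPY@1: {C} ∩ {C,G,T} = {C} (intersection, +0)
ADHPY@1: {C} ∪ {A} = {A,C} (union, +1)
MT@1: {C} ∪ {A} = {A,C} (union, +1)
ADHMPTY@1: {A,C} ∩ {A,C} = {A,C} (intersection, +0)
HP@2: {A} ∪ {T} = {A,T} (union, +1)
HPY@2: {A,T} ∩ {A} = {A} (intersection, +0)
AHPY@2: {C} ∪ {A} = {A,C} (union, +1)
ADHPY@2: {A,C} ∩ {C} = {C} (intersection, +0)
MT@2: {T} ∪ {G} = {G,T} (union, +1)
ADHMPTY@2: {C} ∪ {G,T} = {C,G,T} (union, +1)
HP@3: {A} ∪ {C} = {A,C} (union, +1)
HPY@3: {A,C} ∪ {T} = {A,C,T} (union, +1)
AHPY@3: {T} ∩ {A,C,T} = {T} (intersection, +0)
ADHPY@3: {T} ∪ {C} = {C,T} (union, +1)
MT@3: {C} ∪ {G} = {C,G} (union, +1)
ADHMPTY@3: {C,T} ∩ {C,G} = {C} (intersection, +0)
HP@4: {T} ∪ {G} = {G,T} (union, +1)
HPY@4: {G,T} ∩ {G} = {G} (intersection, +0)
AHPY@4: {G} ∩ {G} = {G} (intersection, +0)
ADHPY@4: {G} ∩ {G} = {G} (intersection, +0)
MT@4: {A} ∪ {C} = {A,C} (union, +1)
ADHMPTY@4: {G} ∪ {A,C} = {A,C,G} (union, +1)
HP@5: {T} ∪ {A} = {A,T} (union, +1)
HPY@5: {A,T} ∪ {G} = {A,G,T} (union, +1)
AHPY@5: {T} ∩ {A,G,T} = {T} (intersection, +0)
ADHPY@5: {T} ∪ {A} = {A,T} (union, +1)
MT@5: {A} ∪ {C} = {A,C} (union, +1)
ADHMPTY@5: {A,T} ∩ {A,C} = {A} (intersection, +0)
HP@6: {C} ∪ {G} = {C,G} (union, +1)
HPY@6: {C,G} ∩ {G} = {G} (intersection, +0)
AHPY@6: {C} ∪ {G} = {C,G} (union, +1)
ADHPY@6: {C,G} ∪ {A} = {A,C,G} (union, +1)
MT@6: {T} ∩ {T} = {T} (intersection, +0)
ADHMPTY@6: {A,C,G} ∪ {T} = {A,C,G,T} (union, +1)
per-site changes: [4, 4, 4, 4, 3, 4, 4]; total = 27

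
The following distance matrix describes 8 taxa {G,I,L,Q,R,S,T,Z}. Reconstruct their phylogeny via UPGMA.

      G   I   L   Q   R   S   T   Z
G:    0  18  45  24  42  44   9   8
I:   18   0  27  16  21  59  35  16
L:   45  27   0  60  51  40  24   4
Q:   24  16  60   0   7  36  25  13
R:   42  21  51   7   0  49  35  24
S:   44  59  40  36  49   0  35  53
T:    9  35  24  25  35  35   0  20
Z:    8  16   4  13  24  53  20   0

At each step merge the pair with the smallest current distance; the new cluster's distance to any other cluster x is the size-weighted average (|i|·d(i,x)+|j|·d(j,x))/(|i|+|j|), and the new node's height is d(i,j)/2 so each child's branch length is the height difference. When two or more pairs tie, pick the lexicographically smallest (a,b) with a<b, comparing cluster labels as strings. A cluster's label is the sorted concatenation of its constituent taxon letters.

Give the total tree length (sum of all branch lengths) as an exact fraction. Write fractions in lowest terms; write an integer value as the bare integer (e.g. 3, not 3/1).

iteration 1: select L,Z (d=4); attach at lengths (2, 2); label the merged cluster LZ
  updated: d(G,LZ)=53/2, d(I,LZ)=43/2, d(LZ,Q)=73/2, d(LZ,R)=75/2, d(LZ,S)=93/2, d(LZ,T)=22
iteration 2: select Q,R (d=7); attach at lengths (7/2, 7/2); label the merged cluster QR
  updated: d(G,QR)=33, d(I,QR)=37/2, d(LZ,QR)=37, d(QR,S)=85/2, d(QR,T)=30
iteration 3: select G,T (d=9); attach at lengths (9/2, 9/2); label the merged cluster GT
  updated: d(GT,I)=53/2, d(GT,LZ)=97/4, d(GT,QR)=63/2, d(GT,S)=79/2
iteration 4: select I,QR (d=37/2); attach at lengths (37/4, 23/4); label the merged cluster IQR
  updated: d(GT,IQR)=179/6, d(IQR,LZ)=191/6, d(IQR,S)=48
iteration 5: select GT,LZ (d=97/4); attach at lengths (61/8, 81/8); label the merged cluster GLTZ
  updated: d(GLTZ,IQR)=185/6, d(GLTZ,S)=43
iteration 6: select GLTZ,IQR (d=185/6); attach at lengths (79/24, 37/6); label the merged cluster GILQRTZ
  updated: d(GILQRTZ,S)=316/7
iteration 7: select GILQRTZ,S (d=316/7); attach at lengths (601/84, 158/7); label the merged cluster GILQRSTZ
final tree: ((((G:9/2,T:9/2):61/8,(L:2,Z:2):81/8):79/24,(I:37/4,(Q:7/2,R:7/2):23/4):37/6):601/84,S:158/7)
total length: 15445/168

15445/168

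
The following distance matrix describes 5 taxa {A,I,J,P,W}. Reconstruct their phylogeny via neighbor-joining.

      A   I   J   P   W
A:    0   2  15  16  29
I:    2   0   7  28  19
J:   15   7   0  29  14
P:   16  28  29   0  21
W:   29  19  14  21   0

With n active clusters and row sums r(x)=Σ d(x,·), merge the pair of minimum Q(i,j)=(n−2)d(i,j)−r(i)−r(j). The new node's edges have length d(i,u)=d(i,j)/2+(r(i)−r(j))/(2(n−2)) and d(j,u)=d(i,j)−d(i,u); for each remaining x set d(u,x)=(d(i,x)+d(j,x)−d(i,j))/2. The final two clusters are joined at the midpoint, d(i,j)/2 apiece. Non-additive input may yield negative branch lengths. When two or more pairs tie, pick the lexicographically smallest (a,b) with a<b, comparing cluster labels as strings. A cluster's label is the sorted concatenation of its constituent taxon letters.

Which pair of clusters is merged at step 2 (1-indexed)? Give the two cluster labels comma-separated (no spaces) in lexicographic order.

A,I

iteration 1: select P,W (d=21, Q=-114); attach at lengths (37/3, 26/3); label the merged cluster PW
  updated: d(A,PW)=12, d(I,PW)=13, d(J,PW)=11
iteration 2: select A,I (d=2, Q=-47); attach at lengths (11/4, -3/4); label the merged cluster AI
  updated: d(AI,J)=10, d(AI,PW)=23/2
iteration 3: select AI,J (d=10, Q=-65/2); attach at lengths (21/4, 19/4); label the merged cluster AIJ
  updated: d(AIJ,PW)=25/4
iteration 4: select AIJ,PW (d=25/4); attach at lengths (25/8, 25/8); label the merged cluster AIJPW
final tree: (((A:11/4,I:-3/4):21/4,J:19/4):25/8,(P:37/3,W:26/3):25/8)
total length: 157/4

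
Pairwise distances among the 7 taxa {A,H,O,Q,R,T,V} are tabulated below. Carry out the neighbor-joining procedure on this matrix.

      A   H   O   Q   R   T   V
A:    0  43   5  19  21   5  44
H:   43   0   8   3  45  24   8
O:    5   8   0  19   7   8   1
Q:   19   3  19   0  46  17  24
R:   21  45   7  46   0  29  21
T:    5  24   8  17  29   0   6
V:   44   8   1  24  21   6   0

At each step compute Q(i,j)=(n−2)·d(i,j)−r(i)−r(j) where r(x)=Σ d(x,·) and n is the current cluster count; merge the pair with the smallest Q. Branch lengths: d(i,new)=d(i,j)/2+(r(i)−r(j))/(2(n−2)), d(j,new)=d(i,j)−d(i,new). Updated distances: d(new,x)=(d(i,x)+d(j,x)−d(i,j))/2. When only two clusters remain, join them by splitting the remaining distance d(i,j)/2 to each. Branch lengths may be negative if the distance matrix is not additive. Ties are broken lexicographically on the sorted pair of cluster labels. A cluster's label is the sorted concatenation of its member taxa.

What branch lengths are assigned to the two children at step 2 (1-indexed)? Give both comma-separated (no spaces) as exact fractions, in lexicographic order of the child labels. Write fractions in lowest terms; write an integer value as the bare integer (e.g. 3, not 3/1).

115/16,-35/16

iteration 1: select H,Q (d=3, Q=-244); attach at lengths (9/5, 6/5); label the merged cluster HQ
  updated: d(A,HQ)=59/2, d(HQ,O)=12, d(HQ,R)=44, d(HQ,T)=19, d(HQ,V)=29/2
iteration 2: select A,T (d=5, Q=-303/2); attach at lengths (115/16, -35/16); label the merged cluster AT
  updated: d(AT,HQ)=87/4, d(AT,O)=4, d(AT,R)=45/2, d(AT,V)=45/2
iteration 3: select HQ,V (d=29/2, Q=-431/4); attach at lengths (307/24, 41/24); label the merged cluster HQV
  updated: d(AT,HQV)=119/8, d(HQV,O)=-3/4, d(HQV,R)=101/4
iteration 4: select AT,R (d=45/2, Q=-409/8); attach at lengths (253/32, 467/32); label the merged cluster ART
  updated: d(ART,HQV)=141/16, d(ART,O)=-23/4
iteration 5: select ART,HQV (d=141/16, Q=-37/16); attach at lengths (61/32, 221/32); label the merged cluster AHQRTV
  updated: d(AHQRTV,O)=-245/32
iteration 6: select AHQRTV,O (d=-245/32); attach at lengths (-245/64, -245/64); label the merged cluster AHOQRTV
final tree: ((((A:115/16,T:-35/16):253/32,R:467/32):61/32,((H:9/5,Q:6/5):307/24,V:41/24):221/32):-245/64,O:-245/64)
total length: 1477/32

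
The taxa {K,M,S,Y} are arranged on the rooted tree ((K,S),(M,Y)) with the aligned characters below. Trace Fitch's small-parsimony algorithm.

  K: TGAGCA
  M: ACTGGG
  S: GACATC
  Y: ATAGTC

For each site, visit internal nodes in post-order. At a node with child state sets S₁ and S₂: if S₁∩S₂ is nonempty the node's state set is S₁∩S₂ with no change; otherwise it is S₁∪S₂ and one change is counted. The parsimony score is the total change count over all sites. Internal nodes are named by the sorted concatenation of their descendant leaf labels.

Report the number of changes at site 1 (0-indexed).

3

KS@0: {T} ∪ {G} = {G,T} (union, +1)
MY@0: {A} ∩ {A} = {A} (intersection, +0)
KMSY@0: {G,T} ∪ {A} = {A,G,T} (union, +1)
KS@1: {G} ∪ {A} = {A,G} (union, +1)
MY@1: {C} ∪ {T} = {C,T} (union, +1)
KMSY@1: {A,G} ∪ {C,T} = {A,C,G,T} (union, +1)
KS@2: {A} ∪ {C} = {A,C} (union, +1)
MY@2: {T} ∪ {A} = {A,T} (union, +1)
KMSY@2: {A,C} ∩ {A,T} = {A} (intersection, +0)
KS@3: {G} ∪ {A} = {A,G} (union, +1)
MY@3: {G} ∩ {G} = {G} (intersection, +0)
KMSY@3: {A,G} ∩ {G} = {G} (intersection, +0)
KS@4: {C} ∪ {T} = {C,T} (union, +1)
MY@4: {G} ∪ {T} = {G,T} (union, +1)
KMSY@4: {C,T} ∩ {G,T} = {T} (intersection, +0)
KS@5: {A} ∪ {C} = {A,C} (union, +1)
MY@5: {G} ∪ {C} = {C,G} (union, +1)
KMSY@5: {A,C} ∩ {C,G} = {C} (intersection, +0)
per-site changes: [2, 3, 2, 1, 2, 2]; total = 12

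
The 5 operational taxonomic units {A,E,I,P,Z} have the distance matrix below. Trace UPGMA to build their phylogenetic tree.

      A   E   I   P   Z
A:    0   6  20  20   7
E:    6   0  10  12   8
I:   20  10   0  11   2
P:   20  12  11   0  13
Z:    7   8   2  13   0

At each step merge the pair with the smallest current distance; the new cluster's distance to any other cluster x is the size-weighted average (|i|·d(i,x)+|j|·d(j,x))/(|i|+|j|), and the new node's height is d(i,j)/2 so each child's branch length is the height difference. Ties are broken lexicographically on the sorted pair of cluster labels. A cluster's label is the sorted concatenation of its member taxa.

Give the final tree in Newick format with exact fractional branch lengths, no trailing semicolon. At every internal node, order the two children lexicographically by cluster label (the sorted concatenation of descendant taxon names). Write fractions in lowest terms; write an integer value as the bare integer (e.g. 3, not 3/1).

1. join I+Z (d=2) ⇒ IZ; edges |I|=1, |Z|=1
  updated: d(A,IZ)=27/2, d(E,IZ)=9, d(IZ,P)=12
2. join A+E (d=6) ⇒ AE; edges |A|=3, |E|=3
  updated: d(AE,IZ)=45/4, d(AE,P)=16
3. join AE+IZ (d=45/4) ⇒ AEIZ; edges |AE|=21/8, |IZ|=37/8
  updated: d(AEIZ,P)=14
4. join AEIZ+P (d=14) ⇒ AEIPZ; edges |AEIZ|=11/8, |P|=7
final tree: (((A:3,E:3):21/8,(I:1,Z:1):37/8):11/8,P:7)
total length: 189/8

(((A:3,E:3):21/8,(I:1,Z:1):37/8):11/8,P:7)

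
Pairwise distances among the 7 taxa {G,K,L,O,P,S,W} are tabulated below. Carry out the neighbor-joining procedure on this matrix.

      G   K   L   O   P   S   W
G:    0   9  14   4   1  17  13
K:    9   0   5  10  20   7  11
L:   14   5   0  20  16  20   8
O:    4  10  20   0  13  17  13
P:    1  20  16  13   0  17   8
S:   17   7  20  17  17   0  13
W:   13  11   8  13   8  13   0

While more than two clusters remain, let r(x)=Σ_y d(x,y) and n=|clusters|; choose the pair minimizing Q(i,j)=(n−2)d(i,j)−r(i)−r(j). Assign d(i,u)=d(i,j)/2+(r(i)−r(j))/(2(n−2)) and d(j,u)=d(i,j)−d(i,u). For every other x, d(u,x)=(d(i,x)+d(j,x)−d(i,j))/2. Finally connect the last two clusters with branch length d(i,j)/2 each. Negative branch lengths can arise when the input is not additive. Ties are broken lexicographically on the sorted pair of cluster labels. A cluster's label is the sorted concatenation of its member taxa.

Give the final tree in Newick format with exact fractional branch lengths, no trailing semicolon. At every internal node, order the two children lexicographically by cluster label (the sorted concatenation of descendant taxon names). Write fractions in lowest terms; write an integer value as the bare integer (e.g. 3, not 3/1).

1. join G+P (d=1, Q=-128) ⇒ GP; edges |G|=-6/5, |P|=11/5
  updated: d(GP,K)=14, d(GP,L)=29/2, d(GP,O)=8, d(GP,S)=33/2, d(GP,W)=10
2. join GP+O (d=8, Q=-99) ⇒ GOP; edges |GP|=27/8, |O|=37/8
  updated: d(GOP,K)=8, d(GOP,L)=53/4, d(GOP,S)=51/4, d(GOP,W)=15/2
3. join K+S (d=7, Q=-251/4) ⇒ KS; edges |K|=-1/8, |S|=57/8
  updated: d(GOP,KS)=55/8, d(KS,L)=9, d(KS,W)=17/2
4. join GOP+KS (d=55/8, Q=-153/4) ⇒ GKOPS; edges |GOP|=17/4, |KS|=21/8
  updated: d(GKOPS,L)=123/16, d(GKOPS,W)=73/16
5. join GKOPS+L (d=123/16, Q=-81/4) ⇒ GKLOPS; edges |GKOPS|=17/8, |L|=89/16
  updated: d(GKLOPS,W)=39/16
6. join GKLOPS+W (d=39/16) ⇒ GKLOPSW; edges |GKLOPS|=39/32, |W|=39/32
final tree: (((((G:-6/5,P:11/5):27/8,O:37/8):17/4,(K:-1/8,S:57/8):21/8):17/8,L:89/16):39/32,W:39/32)
total length: 33

(((((G:-6/5,P:11/5):27/8,O:37/8):17/4,(K:-1/8,S:57/8):21/8):17/8,L:89/16):39/32,W:39/32)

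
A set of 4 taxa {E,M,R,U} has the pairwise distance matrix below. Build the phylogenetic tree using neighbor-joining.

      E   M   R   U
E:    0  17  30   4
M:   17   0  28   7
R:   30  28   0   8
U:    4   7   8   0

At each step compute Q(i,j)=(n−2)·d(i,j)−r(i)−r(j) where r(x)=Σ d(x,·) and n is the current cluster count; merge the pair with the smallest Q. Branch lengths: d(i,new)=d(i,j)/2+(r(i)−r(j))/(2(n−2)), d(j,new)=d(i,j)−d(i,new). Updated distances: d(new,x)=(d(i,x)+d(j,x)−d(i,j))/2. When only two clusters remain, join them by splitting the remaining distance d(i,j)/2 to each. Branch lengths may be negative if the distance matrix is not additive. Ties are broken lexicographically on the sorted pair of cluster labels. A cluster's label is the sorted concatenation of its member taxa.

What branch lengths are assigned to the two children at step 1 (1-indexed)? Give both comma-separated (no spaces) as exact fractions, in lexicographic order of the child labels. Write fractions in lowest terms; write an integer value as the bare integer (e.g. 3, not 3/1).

1. join E+M (d=17, Q=-69) ⇒ EM; edges |E|=33/4, |M|=35/4
  updated: d(EM,R)=41/2, d(EM,U)=-3
2. join EM+R (d=41/2, Q=-51/2) ⇒ EMR; edges |EM|=19/4, |R|=63/4
  updated: d(EMR,U)=-31/4
3. join EMR+U (d=-31/4) ⇒ EMRU; edges |EMR|=-31/8, |U|=-31/8
final tree: (((E:33/4,M:35/4):19/4,R:63/4):-31/8,U:-31/8)
total length: 119/4

33/4,35/4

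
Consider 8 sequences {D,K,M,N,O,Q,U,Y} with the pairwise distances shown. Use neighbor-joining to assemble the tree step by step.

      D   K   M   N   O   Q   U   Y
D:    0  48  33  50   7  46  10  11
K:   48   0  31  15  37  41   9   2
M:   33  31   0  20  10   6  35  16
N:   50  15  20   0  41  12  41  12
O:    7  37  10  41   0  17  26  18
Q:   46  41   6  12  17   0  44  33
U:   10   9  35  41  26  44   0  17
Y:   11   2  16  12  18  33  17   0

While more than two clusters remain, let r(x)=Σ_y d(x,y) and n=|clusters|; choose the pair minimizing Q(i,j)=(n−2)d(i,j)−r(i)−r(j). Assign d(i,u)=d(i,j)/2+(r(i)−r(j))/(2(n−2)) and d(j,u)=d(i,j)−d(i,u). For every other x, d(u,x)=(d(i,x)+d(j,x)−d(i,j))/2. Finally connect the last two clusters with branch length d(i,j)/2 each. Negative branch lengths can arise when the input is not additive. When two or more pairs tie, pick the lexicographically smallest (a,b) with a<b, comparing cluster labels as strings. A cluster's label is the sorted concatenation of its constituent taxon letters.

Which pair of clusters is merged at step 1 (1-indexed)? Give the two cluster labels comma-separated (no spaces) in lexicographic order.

D,U

step 1: merge (D,U) at d=10, Q=-327; branch lengths D→83/12, U→37/12; new cluster DU
  updated: d(DU,K)=47/2, d(DU,M)=29, d(DU,N)=81/2, d(DU,O)=23/2, d(DU,Q)=40, d(DU,Y)=9
step 2: merge (M,Q) at d=6, Q=-231; branch lengths M→-7/10, Q→67/10; new cluster MQ
  updated: d(DU,MQ)=63/2, d(K,MQ)=33, d(MQ,N)=13, d(MQ,O)=21/2, d(MQ,Y)=43/2
step 3: merge (DU,O) at d=23/2, Q=-188; branch lengths DU→11/2, O→6; new cluster DOU
  updated: d(DOU,K)=49/2, d(DOU,MQ)=61/4, d(DOU,N)=35, d(DOU,Y)=31/4
step 4: merge (DOU,MQ) at d=61/4, Q=-239/2; branch lengths DOU→91/12, MQ→23/3; new cluster DMOQU
  updated: d(DMOQU,K)=169/8, d(DMOQU,N)=131/8, d(DMOQU,Y)=7
step 5: merge (DMOQU,N) at d=131/8, Q=-441/8; branch lengths DMOQU→271/32, N→253/32; new cluster DMNOQU
  updated: d(DMNOQU,K)=79/8, d(DMNOQU,Y)=21/16
step 6: merge (DMNOQU,K) at d=79/8, Q=-211/16; branch lengths DMNOQU→147/32, K→169/32; new cluster DKMNOQU
  updated: d(DKMNOQU,Y)=-105/32
step 7: merge (DKMNOQU,Y) at d=-105/32; branch lengths DKMNOQU→-105/64, Y→-105/64; new cluster DKMNOQUY
final tree: ((((((D:83/12,U:37/12):11/2,O:6):91/12,(M:-7/10,Q:67/10):23/3):271/32,N:253/32):147/32,K:169/32):-105/64,Y:-105/64)
total length: 2103/32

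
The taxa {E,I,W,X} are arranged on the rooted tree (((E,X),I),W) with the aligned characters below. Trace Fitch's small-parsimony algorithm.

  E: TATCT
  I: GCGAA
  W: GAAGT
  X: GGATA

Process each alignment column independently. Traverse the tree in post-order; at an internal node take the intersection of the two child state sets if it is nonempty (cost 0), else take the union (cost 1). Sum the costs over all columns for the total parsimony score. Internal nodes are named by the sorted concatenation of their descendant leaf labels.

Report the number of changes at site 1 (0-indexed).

2

EX@0: {T} ∪ {G} = {G,T} (union, +1)
EIX@0: {G,T} ∩ {G} = {G} (intersection, +0)
EIWX@0: {G} ∩ {G} = {G} (intersection, +0)
EX@1: {A} ∪ {G} = {A,G} (union, +1)
EIX@1: {A,G} ∪ {C} = {A,C,G} (union, +1)
EIWX@1: {A,C,G} ∩ {A} = {A} (intersection, +0)
EX@2: {T} ∪ {A} = {A,T} (union, +1)
EIX@2: {A,T} ∪ {G} = {A,G,T} (union, +1)
EIWX@2: {A,G,T} ∩ {A} = {A} (intersection, +0)
EX@3: {C} ∪ {T} = {C,T} (union, +1)
EIX@3: {C,T} ∪ {A} = {A,C,T} (union, +1)
EIWX@3: {A,C,T} ∪ {G} = {A,C,G,T} (union, +1)
EX@4: {T} ∪ {A} = {A,T} (union, +1)
EIX@4: {A,T} ∩ {A} = {A} (intersection, +0)
EIWX@4: {A} ∪ {T} = {A,T} (union, +1)
per-site changes: [1, 2, 2, 3, 2]; total = 10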